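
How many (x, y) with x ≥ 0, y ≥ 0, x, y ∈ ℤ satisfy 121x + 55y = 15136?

gcd(121, 55) = 11.
By Bézout, 121*(1) + 55*(-2) = 11.
One solution: (1, 273).
General: x = 1 + 5t, y = 273 - 11t.
x ≥ 0 ⇒ t ≥ 0; y ≥ 0 ⇒ t ≤ 24. So t ∈ [0, 24]: 25 solutions.

25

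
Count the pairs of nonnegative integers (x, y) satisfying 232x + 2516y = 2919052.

gcd(2516, 232) = 4.
By Bézout, 232×(141) + 2516×(-13) = 4.
One solution: (360, 1127).
General: x = 360 + 629t, y = 1127 - 58t.
x ≥ 0 ⇒ t ≥ 0; y ≥ 0 ⇒ t ≤ 19. So t ∈ [0, 19]: 20 solutions.

20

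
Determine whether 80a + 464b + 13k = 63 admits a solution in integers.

gcd(464, 80):
  464 = 5·80 + 64
  80 = 1·64 + 16
  64 = 4·16
so gcd(464, 80) = 16.
gcd(16, 13) = 1.
1 divides 63, so integer solutions exist.

yes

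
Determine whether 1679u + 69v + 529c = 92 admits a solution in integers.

gcd(1679, 69) = 23  (1679 = 24·69 + 23, 69 = 3·23).
gcd(23, 529) = 23.
23 divides 92, so integer solutions exist.

yes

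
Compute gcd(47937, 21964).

19

gcd(47937, 21964):
  47937 = 2×21964 + 4009
  21964 = 5×4009 + 1919
  4009 = 2×1919 + 171
  1919 = 11×171 + 38
  171 = 4×38 + 19
  38 = 2×19
so gcd(47937, 21964) = 19.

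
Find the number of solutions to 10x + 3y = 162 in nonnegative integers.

6

gcd(10, 3):
  10 = 3×3 + 1
  3 = 3×1
so gcd(10, 3) = 1.
Back-substitute for Bézout coefficients:
  1 = 10 - 3×3
  ... = 10×(1) + 3×(-3)
Scale by 162: one solution is (162, -486). Reduce x mod 3: (0, 54).
General: x = 0 + 3t, y = 54 - 10t.
x ≥ 0 ⇒ t ≥ 0; y ≥ 0 ⇒ t ≤ 5. So t ∈ [0, 5]: 6 solutions.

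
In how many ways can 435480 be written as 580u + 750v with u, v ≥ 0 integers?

gcd(750, 580):
  750 = 1*580 + 170
  580 = 3*170 + 70
  170 = 2*70 + 30
  70 = 2*30 + 10
  30 = 3*10
so gcd(750, 580) = 10.
Back-substitute for Bézout coefficients:
  10 = 70 - 2*30
  ... = 580*(22) + 750*(-17)
Scale by 43548: one solution is (958056, -740316). Reduce u mod 75: (6, 576).
General: u = 6 + 75t, v = 576 - 58t.
u ≥ 0 ⇒ t ≥ 0; v ≥ 0 ⇒ t ≤ 9. So t ∈ [0, 9]: 10 solutions.

10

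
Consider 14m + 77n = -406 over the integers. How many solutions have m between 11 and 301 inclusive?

gcd(77, 14):
  77 = 5*14 + 7
  14 = 2*7
so gcd(77, 14) = 7.
Back-substitute for Bézout coefficients:
  7 = 77 - 5*14
  ... = 14*(-5) + 77*(1)
Scale by -58: particular solution (290, -58); reduce m mod 11: (4, -6).
General solution: m = 4 + 11t, n = -6 - 2t for integer t.
11 ≤ 4 + 11t ≤ 301 gives t ∈ [1, 27], which is 27 values.

27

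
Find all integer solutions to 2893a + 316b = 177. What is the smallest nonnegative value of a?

81

gcd(2893, 316):
  2893 = 9×316 + 49
  316 = 6×49 + 22
  49 = 2×22 + 5
  22 = 4×5 + 2
  5 = 2×2 + 1
  2 = 2×1
so gcd(2893, 316) = 1.
1 divides 177, so solutions exist.
Back-substitute for Bézout coefficients:
  1 = 5 - 2×2
  ... = 2893×(129) + 316×(-1181)
Scale by 177/1 = 177: (a₀, b₀) = (22833, -209037).
General solution: a = 22833 + 316t, b = -209037 - 2893t for integer t.
a ≥ 0: smallest is 22833 mod 316 = 81 (at t = -72), with b = -741.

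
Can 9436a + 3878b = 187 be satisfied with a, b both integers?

gcd(9436, 3878) = 14.
14 does not divide 187 (remainder 5), so no integer solutions.

no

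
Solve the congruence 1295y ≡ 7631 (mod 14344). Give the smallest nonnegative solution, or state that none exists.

13641

gcd(14344, 1295) = 1.
1 divides 7631, so solutions exist.
By Bézout, 1295*(-5361) + 14344*(484) = 1.
So 1295*(-5361) ≡ 1 (mod 14344); multiply by 7631: y ≡ -40909791 (mod 14344).
Smallest nonnegative: y = -40909791 mod 14344 = 13641.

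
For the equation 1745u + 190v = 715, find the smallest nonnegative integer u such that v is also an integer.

gcd(1745, 190):
  1745 = 9×190 + 35
  190 = 5×35 + 15
  35 = 2×15 + 5
  15 = 3×5
so gcd(1745, 190) = 5.
5 divides 715, so solutions exist.
Back-substitute for Bézout coefficients:
  5 = 35 - 2×15
  ... = 1745×(11) + 190×(-101)
Scale by 715/5 = 143: (u₀, v₀) = (1573, -14443).
General solution: u = 1573 + 38t, v = -14443 - 349t for integer t.
u ≥ 0: smallest is 1573 mod 38 = 15 (at t = -41), with v = -134.

15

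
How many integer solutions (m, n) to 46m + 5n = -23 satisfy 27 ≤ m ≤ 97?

gcd(46, 5):
  46 = 9·5 + 1
  5 = 5·1
so gcd(46, 5) = 1.
Back-substitute for Bézout coefficients:
  1 = 46 - 9·5
  ... = 46·(1) + 5·(-9)
Scale by -23: particular solution (-23, 207); reduce m mod 5: (2, -23).
General solution: m = 2 + 5t, n = -23 - 46t for integer t.
27 ≤ 2 + 5t ≤ 97 gives t ∈ [5, 19], which is 15 values.

15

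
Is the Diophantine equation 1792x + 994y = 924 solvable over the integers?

gcd(1792, 994) = 14  (1792 = 1×994 + 798, 994 = 1×798 + 196, 798 = 4×196 + 14, 196 = 14×14).
14 divides 924, so integer solutions exist.

yes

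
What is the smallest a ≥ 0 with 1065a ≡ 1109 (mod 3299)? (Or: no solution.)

1903

gcd(3299, 1065) = 1.
1 divides 1109, so solutions exist.
By Bézout, 1065*(793) + 3299*(-256) = 1.
So 1065*(793) ≡ 1 (mod 3299); multiply by 1109: a ≡ 879437 (mod 3299).
Smallest nonnegative: a = 879437 mod 3299 = 1903.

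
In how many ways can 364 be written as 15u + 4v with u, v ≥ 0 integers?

gcd(15, 4) = 1.
By Bézout, 15·(-1) + 4·(4) = 1.
One solution: (0, 91).
General: u = 0 + 4t, v = 91 - 15t.
u ≥ 0 ⇒ t ≥ 0; v ≥ 0 ⇒ t ≤ 6. So t ∈ [0, 6]: 7 solutions.

7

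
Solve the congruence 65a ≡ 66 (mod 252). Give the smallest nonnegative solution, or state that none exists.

222

gcd(252, 65) = 1  (252 = 3·65 + 57, 65 = 1·57 + 8, 57 = 7·8 + 1, 8 = 8·1).
1 divides 66, so solutions exist.
Back-substituting, 65·(-31) + 252·(8) = 1.
So 65·(-31) ≡ 1 (mod 252); multiply by 66: a ≡ -2046 (mod 252).
Smallest nonnegative: a = -2046 mod 252 = 222.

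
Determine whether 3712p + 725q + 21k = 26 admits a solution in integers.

yes

gcd(3712, 725) = 29  (3712 = 5*725 + 87, 725 = 8*87 + 29, 87 = 3*29).
gcd(29, 21) = 1.
1 divides 26, so integer solutions exist.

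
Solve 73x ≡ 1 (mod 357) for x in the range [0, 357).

313

gcd(357, 73) = 1  (357 = 4·73 + 65, 73 = 1·65 + 8, 65 = 8·8 + 1, 8 = 8·1).
Back-substituting, 73·(-44) + 357·(9) = 1.
So 73·-44 ≡ 1 (mod 357), and -44 mod 357 = 313.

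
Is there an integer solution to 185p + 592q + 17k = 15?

gcd(592, 185) = 37  (592 = 3*185 + 37, 185 = 5*37).
gcd(37, 17) = 1.
1 divides 15, so integer solutions exist.

yes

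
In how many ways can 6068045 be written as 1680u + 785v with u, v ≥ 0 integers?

gcd(1680, 785) = 5.
By Bézout, 1680×(50) + 785×(-107) = 5.
One solution: (107, 7501).
General: u = 107 + 157t, v = 7501 - 336t.
u ≥ 0 ⇒ t ≥ 0; v ≥ 0 ⇒ t ≤ 22. So t ∈ [0, 22]: 23 solutions.

23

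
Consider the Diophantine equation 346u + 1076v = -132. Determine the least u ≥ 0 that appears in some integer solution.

152

gcd(1076, 346):
  1076 = 3*346 + 38
  346 = 9*38 + 4
  38 = 9*4 + 2
  4 = 2*2
so gcd(1076, 346) = 2.
2 divides -132, so solutions exist.
Back-substitute for Bézout coefficients:
  2 = 38 - 9*4
  ... = 346*(-255) + 1076*(82)
Scale by -132/2 = -66: (u₀, v₀) = (16830, -5412).
General solution: u = 16830 + 538t, v = -5412 - 173t for integer t.
u ≥ 0: smallest is 16830 mod 538 = 152 (at t = -31), with v = -49.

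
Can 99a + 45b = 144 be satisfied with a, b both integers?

yes

gcd(99, 45) = 9  (99 = 2*45 + 9, 45 = 5*9).
9 divides 144, so integer solutions exist.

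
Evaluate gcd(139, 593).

gcd(593, 139):
  593 = 4*139 + 37
  139 = 3*37 + 28
  37 = 1*28 + 9
  28 = 3*9 + 1
  9 = 9*1
so gcd(593, 139) = 1.

1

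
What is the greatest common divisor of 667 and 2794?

gcd(2794, 667) = 1  (2794 = 4×667 + 126, 667 = 5×126 + 37, 126 = 3×37 + 15, 37 = 2×15 + 7, 15 = 2×7 + 1, 7 = 7×1).

1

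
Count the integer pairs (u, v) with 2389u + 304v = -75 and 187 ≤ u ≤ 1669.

gcd(2389, 304) = 1  (2389 = 7*304 + 261, 304 = 1*261 + 43, 261 = 6*43 + 3, 43 = 14*3 + 1, 3 = 3*1).
Back-substituting, 2389*(-99) + 304*(778) = 1.
Scale by -75: particular solution (7425, -58350); reduce u mod 304: (129, -1014).
General solution: u = 129 + 304t, v = -1014 - 2389t for integer t.
187 ≤ 129 + 304t ≤ 1669 gives t ∈ [1, 5], which is 5 values.

5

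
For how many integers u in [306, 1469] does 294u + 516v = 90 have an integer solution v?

14

gcd(516, 294) = 6  (516 = 1·294 + 222, 294 = 1·222 + 72, 222 = 3·72 + 6, 72 = 12·6).
Back-substituting, 294·(-7) + 516·(4) = 6.
Scale by 15: particular solution (-105, 60); reduce u mod 86: (67, -38).
General solution: u = 67 + 86t, v = -38 - 49t for integer t.
306 ≤ 67 + 86t ≤ 1469 gives t ∈ [3, 16], which is 14 values.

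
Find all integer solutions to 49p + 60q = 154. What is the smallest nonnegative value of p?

gcd(60, 49) = 1  (60 = 1·49 + 11, 49 = 4·11 + 5, 11 = 2·5 + 1, 5 = 5·1).
1 divides 154, so solutions exist.
Back-substituting, 49·(-11) + 60·(9) = 1.
Scale by 154/1 = 154: (p₀, q₀) = (-1694, 1386).
General solution: p = -1694 + 60t, q = 1386 - 49t for integer t.
p ≥ 0: smallest is -1694 mod 60 = 46 (at t = 29), with q = -35.

46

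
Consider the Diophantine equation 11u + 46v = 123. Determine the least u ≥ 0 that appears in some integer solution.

7

gcd(46, 11):
  46 = 4·11 + 2
  11 = 5·2 + 1
  2 = 2·1
so gcd(46, 11) = 1.
1 divides 123, so solutions exist.
Back-substitute for Bézout coefficients:
  1 = 11 - 5·2
  ... = 11·(21) + 46·(-5)
Scale by 123/1 = 123: (u₀, v₀) = (2583, -615).
General solution: u = 2583 + 46t, v = -615 - 11t for integer t.
u ≥ 0: smallest is 2583 mod 46 = 7 (at t = -56), with v = 1.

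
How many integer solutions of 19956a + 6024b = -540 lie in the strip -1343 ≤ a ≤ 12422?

gcd(19956, 6024) = 12  (19956 = 3×6024 + 1884, 6024 = 3×1884 + 372, 1884 = 5×372 + 24, 372 = 15×24 + 12, 24 = 2×12).
Back-substituting, 19956×(-243) + 6024×(805) = 12.
Scale by -45: particular solution (10935, -36225); reduce a mod 502: (393, -1302).
General solution: a = 393 + 502t, b = -1302 - 1663t for integer t.
-1343 ≤ 393 + 502t ≤ 12422 gives t ∈ [-3, 23], which is 27 values.

27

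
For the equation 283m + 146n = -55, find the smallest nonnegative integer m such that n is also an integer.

71

gcd(283, 146) = 1.
1 divides -55, so solutions exist.
By Bézout, 283×(-65) + 146×(126) = 1.
Scale by -55/1 = -55: (m₀, n₀) = (3575, -6930).
General solution: m = 3575 + 146t, n = -6930 - 283t for integer t.
m ≥ 0: smallest is 3575 mod 146 = 71 (at t = -24), with n = -138.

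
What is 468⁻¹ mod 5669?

5027

gcd(5669, 468) = 1  (5669 = 12*468 + 53, 468 = 8*53 + 44, 53 = 1*44 + 9, 44 = 4*9 + 8, 9 = 1*8 + 1, 8 = 8*1).
Back-substituting, 468*(-642) + 5669*(53) = 1.
So 468*-642 ≡ 1 (mod 5669), and -642 mod 5669 = 5027.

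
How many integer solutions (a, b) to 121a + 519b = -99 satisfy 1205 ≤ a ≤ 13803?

gcd(519, 121) = 1.
By Bézout, 121*(163) + 519*(-38) = 1.
Particular solution: (471, -110).
General solution: a = 471 + 519t, b = -110 - 121t for integer t.
1205 ≤ 471 + 519t ≤ 13803 gives t ∈ [2, 25], which is 24 values.

24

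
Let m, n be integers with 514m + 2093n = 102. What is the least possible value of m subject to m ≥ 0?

1686

gcd(2093, 514):
  2093 = 4*514 + 37
  514 = 13*37 + 33
  37 = 1*33 + 4
  33 = 8*4 + 1
  4 = 4*1
so gcd(2093, 514) = 1.
1 divides 102, so solutions exist.
Back-substitute for Bézout coefficients:
  1 = 33 - 8*4
  ... = 514*(509) + 2093*(-125)
Scale by 102/1 = 102: (m₀, n₀) = (51918, -12750).
General solution: m = 51918 + 2093t, n = -12750 - 514t for integer t.
m ≥ 0: smallest is 51918 mod 2093 = 1686 (at t = -24), with n = -414.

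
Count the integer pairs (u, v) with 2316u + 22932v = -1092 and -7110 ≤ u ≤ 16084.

gcd(22932, 2316) = 12  (22932 = 9·2316 + 2088, 2316 = 1·2088 + 228, 2088 = 9·228 + 36, 228 = 6·36 + 12, 36 = 3·12).
Back-substituting, 2316·(604) + 22932·(-61) = 12.
Scale by -91: particular solution (-54964, 5551); reduce u mod 1911: (455, -46).
General solution: u = 455 + 1911t, v = -46 - 193t for integer t.
-7110 ≤ 455 + 1911t ≤ 16084 gives t ∈ [-3, 8], which is 12 values.

12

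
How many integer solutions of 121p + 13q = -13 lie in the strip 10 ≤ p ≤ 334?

gcd(121, 13) = 1.
By Bézout, 121·(-3) + 13·(28) = 1.
Particular solution: (0, -1).
General solution: p = 0 + 13t, q = -1 - 121t for integer t.
10 ≤ 0 + 13t ≤ 334 gives t ∈ [1, 25], which is 25 values.

25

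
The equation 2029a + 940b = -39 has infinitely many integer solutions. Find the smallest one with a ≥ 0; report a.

189

gcd(2029, 940) = 1  (2029 = 2*940 + 149, 940 = 6*149 + 46, 149 = 3*46 + 11, 46 = 4*11 + 2, 11 = 5*2 + 1, 2 = 2*1).
1 divides -39, so solutions exist.
Back-substituting, 2029*(429) + 940*(-926) = 1.
Scale by -39/1 = -39: (a₀, b₀) = (-16731, 36114).
General solution: a = -16731 + 940t, b = 36114 - 2029t for integer t.
a ≥ 0: smallest is -16731 mod 940 = 189 (at t = 18), with b = -408.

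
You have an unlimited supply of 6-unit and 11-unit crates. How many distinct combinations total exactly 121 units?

2

Need nonnegative integers with 6j + 11k = 121.
gcd(6, 11) = 1, and 6·(2) + 11·(-1) = 1.
So (j₀, k₀) = (242, -121); general j = 242 + 11t, k = -121 - 6t.
j ≥ 0 ⇒ t ≥ -22; k ≥ 0 ⇒ t ≤ -21. That's 2 values of t.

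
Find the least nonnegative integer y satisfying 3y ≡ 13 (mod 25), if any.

21

gcd(25, 3):
  25 = 8*3 + 1
  3 = 3*1
so gcd(25, 3) = 1.
1 divides 13, so solutions exist.
Back-substitute for Bézout coefficients:
  1 = 25 - 8*3
  ... = 3*(-8) + 25*(1)
So 3*(-8) ≡ 1 (mod 25); multiply by 13: y ≡ -104 (mod 25).
Smallest nonnegative: y = -104 mod 25 = 21.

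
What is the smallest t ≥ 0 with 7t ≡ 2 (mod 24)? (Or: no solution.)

gcd(24, 7) = 1  (24 = 3·7 + 3, 7 = 2·3 + 1, 3 = 3·1).
1 divides 2, so solutions exist.
Back-substituting, 7·(7) + 24·(-2) = 1.
So 7·(7) ≡ 1 (mod 24); multiply by 2: t ≡ 14 (mod 24).
Smallest nonnegative: t = 14 mod 24 = 14.

14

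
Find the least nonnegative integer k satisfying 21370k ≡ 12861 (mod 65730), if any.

gcd(65730, 21370) = 10.
10 does not divide 12861, so the congruence has no solution.

no solution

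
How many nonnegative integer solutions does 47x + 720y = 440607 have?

13

gcd(720, 47) = 1.
By Bézout, 47×(-337) + 720×(22) = 1.
One solution: (321, 591).
General: x = 321 + 720t, y = 591 - 47t.
x ≥ 0 ⇒ t ≥ 0; y ≥ 0 ⇒ t ≤ 12. So t ∈ [0, 12]: 13 solutions.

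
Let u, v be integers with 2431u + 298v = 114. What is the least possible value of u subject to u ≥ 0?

218

gcd(2431, 298):
  2431 = 8*298 + 47
  298 = 6*47 + 16
  47 = 2*16 + 15
  16 = 1*15 + 1
  15 = 15*1
so gcd(2431, 298) = 1.
1 divides 114, so solutions exist.
Back-substitute for Bézout coefficients:
  1 = 16 - 1*15
  ... = 2431*(-19) + 298*(155)
Scale by 114/1 = 114: (u₀, v₀) = (-2166, 17670).
General solution: u = -2166 + 298t, v = 17670 - 2431t for integer t.
u ≥ 0: smallest is -2166 mod 298 = 218 (at t = 8), with v = -1778.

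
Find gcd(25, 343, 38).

1

gcd(343, 25):
  343 = 13×25 + 18
  25 = 1×18 + 7
  18 = 2×7 + 4
  7 = 1×4 + 3
  4 = 1×3 + 1
  3 = 3×1
so gcd(343, 25) = 1.
gcd(1, 38) = 1.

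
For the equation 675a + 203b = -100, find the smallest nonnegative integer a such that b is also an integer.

gcd(675, 203):
  675 = 3*203 + 66
  203 = 3*66 + 5
  66 = 13*5 + 1
  5 = 5*1
so gcd(675, 203) = 1.
1 divides -100, so solutions exist.
Back-substitute for Bézout coefficients:
  1 = 66 - 13*5
  ... = 675*(40) + 203*(-133)
Scale by -100/1 = -100: (a₀, b₀) = (-4000, 13300).
General solution: a = -4000 + 203t, b = 13300 - 675t for integer t.
a ≥ 0: smallest is -4000 mod 203 = 60 (at t = 20), with b = -200.

60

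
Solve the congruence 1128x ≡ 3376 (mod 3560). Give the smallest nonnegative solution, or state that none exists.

347

gcd(3560, 1128):
  3560 = 3·1128 + 176
  1128 = 6·176 + 72
  176 = 2·72 + 32
  72 = 2·32 + 8
  32 = 4·8
so gcd(3560, 1128) = 8.
8 divides 3376, so solutions exist.
Back-substitute for Bézout coefficients:
  8 = 72 - 2·32
  ... = 1128·(101) + 3560·(-32)
So 1128·(101) ≡ 8 (mod 3560); multiply by 422: x ≡ 42622 (mod 445).
Smallest nonnegative: x = 42622 mod 445 = 347.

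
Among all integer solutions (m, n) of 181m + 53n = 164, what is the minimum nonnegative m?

gcd(181, 53):
  181 = 3×53 + 22
  53 = 2×22 + 9
  22 = 2×9 + 4
  9 = 2×4 + 1
  4 = 4×1
so gcd(181, 53) = 1.
1 divides 164, so solutions exist.
Back-substitute for Bézout coefficients:
  1 = 9 - 2×4
  ... = 181×(-12) + 53×(41)
Scale by 164/1 = 164: (m₀, n₀) = (-1968, 6724).
General solution: m = -1968 + 53t, n = 6724 - 181t for integer t.
m ≥ 0: smallest is -1968 mod 53 = 46 (at t = 38), with n = -154.

46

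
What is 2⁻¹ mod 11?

6

gcd(11, 2) = 1  (11 = 5*2 + 1, 2 = 2*1).
Back-substituting, 2*(-5) + 11*(1) = 1.
So 2*-5 ≡ 1 (mod 11), and -5 mod 11 = 6.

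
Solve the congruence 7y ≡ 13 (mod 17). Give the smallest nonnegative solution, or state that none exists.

14

gcd(17, 7) = 1  (17 = 2*7 + 3, 7 = 2*3 + 1, 3 = 3*1).
1 divides 13, so solutions exist.
Back-substituting, 7*(5) + 17*(-2) = 1.
So 7*(5) ≡ 1 (mod 17); multiply by 13: y ≡ 65 (mod 17).
Smallest nonnegative: y = 65 mod 17 = 14.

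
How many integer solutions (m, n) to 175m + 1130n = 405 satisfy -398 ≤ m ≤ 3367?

17

gcd(1130, 175) = 5  (1130 = 6×175 + 80, 175 = 2×80 + 15, 80 = 5×15 + 5, 15 = 3×5).
Back-substituting, 175×(-71) + 1130×(11) = 5.
Scale by 81: particular solution (-5751, 891); reduce m mod 226: (125, -19).
General solution: m = 125 + 226t, n = -19 - 35t for integer t.
-398 ≤ 125 + 226t ≤ 3367 gives t ∈ [-2, 14], which is 17 values.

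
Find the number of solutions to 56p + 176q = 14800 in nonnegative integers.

gcd(176, 56):
  176 = 3·56 + 8
  56 = 7·8
so gcd(176, 56) = 8.
Back-substitute for Bézout coefficients:
  8 = 176 - 3·56
  ... = 56·(-3) + 176·(1)
Scale by 1850: one solution is (-5550, 1850). Reduce p mod 22: (16, 79).
General: p = 16 + 22t, q = 79 - 7t.
p ≥ 0 ⇒ t ≥ 0; q ≥ 0 ⇒ t ≤ 11. So t ∈ [0, 11]: 12 solutions.

12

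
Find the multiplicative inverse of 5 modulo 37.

gcd(37, 5):
  37 = 7×5 + 2
  5 = 2×2 + 1
  2 = 2×1
so gcd(37, 5) = 1.
Back-substitute for Bézout coefficients:
  1 = 5 - 2×2
  ... = 5×(15) + 37×(-2)
So 5×15 ≡ 1 (mod 37), and 15 mod 37 = 15.

15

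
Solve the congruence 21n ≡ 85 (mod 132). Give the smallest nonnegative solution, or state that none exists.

no solution

gcd(132, 21) = 3  (132 = 6×21 + 6, 21 = 3×6 + 3, 6 = 2×3).
3 does not divide 85, so the congruence has no solution.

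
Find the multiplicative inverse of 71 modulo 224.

183

gcd(224, 71) = 1  (224 = 3·71 + 11, 71 = 6·11 + 5, 11 = 2·5 + 1, 5 = 5·1).
Back-substituting, 71·(-41) + 224·(13) = 1.
So 71·-41 ≡ 1 (mod 224), and -41 mod 224 = 183.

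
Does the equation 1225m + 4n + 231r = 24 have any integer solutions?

gcd(1225, 4):
  1225 = 306·4 + 1
  4 = 4·1
so gcd(1225, 4) = 1.
gcd(1, 231) = 1.
1 divides 24, so integer solutions exist.

yes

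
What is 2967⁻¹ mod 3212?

gcd(3212, 2967):
  3212 = 1×2967 + 245
  2967 = 12×245 + 27
  245 = 9×27 + 2
  27 = 13×2 + 1
  2 = 2×1
so gcd(3212, 2967) = 1.
Back-substitute for Bézout coefficients:
  1 = 27 - 13×2
  ... = 2967×(1547) + 3212×(-1429)
So 2967×1547 ≡ 1 (mod 3212), and 1547 mod 3212 = 1547.

1547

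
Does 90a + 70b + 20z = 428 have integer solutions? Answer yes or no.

no

gcd(90, 70) = 10.
gcd(10, 20) = 10.
10 does not divide 428 (remainder 8), so no integer solutions.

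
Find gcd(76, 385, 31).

gcd(385, 76) = 1  (385 = 5*76 + 5, 76 = 15*5 + 1, 5 = 5*1).
gcd(1, 31) = 1.

1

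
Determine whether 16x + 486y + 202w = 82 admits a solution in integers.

gcd(486, 16) = 2.
gcd(2, 202) = 2.
2 divides 82, so integer solutions exist.

yes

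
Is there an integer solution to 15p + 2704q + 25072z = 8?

gcd(2704, 15) = 1.
gcd(1, 25072) = 1.
1 divides 8, so integer solutions exist.

yes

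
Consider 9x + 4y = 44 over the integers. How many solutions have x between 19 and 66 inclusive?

gcd(9, 4) = 1  (9 = 2×4 + 1, 4 = 4×1).
Back-substituting, 9×(1) + 4×(-2) = 1.
Scale by 44: particular solution (44, -88); reduce x mod 4: (0, 11).
General solution: x = 0 + 4t, y = 11 - 9t for integer t.
19 ≤ 0 + 4t ≤ 66 gives t ∈ [5, 16], which is 12 values.

12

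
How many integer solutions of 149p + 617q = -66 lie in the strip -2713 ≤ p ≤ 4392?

11

gcd(617, 149):
  617 = 4·149 + 21
  149 = 7·21 + 2
  21 = 10·2 + 1
  2 = 2·1
so gcd(617, 149) = 1.
Back-substitute for Bézout coefficients:
  1 = 21 - 10·2
  ... = 149·(-294) + 617·(71)
Scale by -66: particular solution (19404, -4686); reduce p mod 617: (277, -67).
General solution: p = 277 + 617t, q = -67 - 149t for integer t.
-2713 ≤ 277 + 617t ≤ 4392 gives t ∈ [-4, 6], which is 11 values.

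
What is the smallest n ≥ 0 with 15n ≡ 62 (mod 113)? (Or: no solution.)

gcd(113, 15) = 1  (113 = 7·15 + 8, 15 = 1·8 + 7, 8 = 1·7 + 1, 7 = 7·1).
1 divides 62, so solutions exist.
Back-substituting, 15·(-15) + 113·(2) = 1.
So 15·(-15) ≡ 1 (mod 113); multiply by 62: n ≡ -930 (mod 113).
Smallest nonnegative: n = -930 mod 113 = 87.

87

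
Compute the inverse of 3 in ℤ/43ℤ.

gcd(43, 3):
  43 = 14×3 + 1
  3 = 3×1
so gcd(43, 3) = 1.
Back-substitute for Bézout coefficients:
  1 = 43 - 14×3
  ... = 3×(-14) + 43×(1)
So 3×-14 ≡ 1 (mod 43), and -14 mod 43 = 29.

29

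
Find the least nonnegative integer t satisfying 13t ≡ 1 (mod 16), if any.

5

gcd(16, 13) = 1.
1 divides 1, so solutions exist.
By Bézout, 13·(5) + 16·(-4) = 1.
So 13·(5) ≡ 1 (mod 16); multiply by 1: t ≡ 5 (mod 16).
Smallest nonnegative: t = 5 mod 16 = 5.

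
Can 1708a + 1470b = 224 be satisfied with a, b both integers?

yes

gcd(1708, 1470) = 14  (1708 = 1*1470 + 238, 1470 = 6*238 + 42, 238 = 5*42 + 28, 42 = 1*28 + 14, 28 = 2*14).
14 divides 224, so integer solutions exist.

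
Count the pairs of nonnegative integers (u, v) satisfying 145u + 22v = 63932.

21

gcd(145, 22):
  145 = 6*22 + 13
  22 = 1*13 + 9
  13 = 1*9 + 4
  9 = 2*4 + 1
  4 = 4*1
so gcd(145, 22) = 1.
Back-substitute for Bézout coefficients:
  1 = 9 - 2*4
  ... = 145*(-5) + 22*(33)
Scale by 63932: one solution is (-319660, 2109756). Reduce u mod 22: (0, 2906).
General: u = 0 + 22t, v = 2906 - 145t.
u ≥ 0 ⇒ t ≥ 0; v ≥ 0 ⇒ t ≤ 20. So t ∈ [0, 20]: 21 solutions.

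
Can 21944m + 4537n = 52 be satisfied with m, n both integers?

gcd(21944, 4537):
  21944 = 4*4537 + 3796
  4537 = 1*3796 + 741
  3796 = 5*741 + 91
  741 = 8*91 + 13
  91 = 7*13
so gcd(21944, 4537) = 13.
13 divides 52, so integer solutions exist.

yes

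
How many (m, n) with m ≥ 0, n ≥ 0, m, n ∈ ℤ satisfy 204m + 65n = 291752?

22

gcd(204, 65) = 1  (204 = 3*65 + 9, 65 = 7*9 + 2, 9 = 4*2 + 1, 2 = 2*1).
Back-substituting, 204*(29) + 65*(-91) = 1.
Scale by 291752: one solution is (8460808, -26549432). Reduce m mod 65: (18, 4432).
General: m = 18 + 65t, n = 4432 - 204t.
m ≥ 0 ⇒ t ≥ 0; n ≥ 0 ⇒ t ≤ 21. So t ∈ [0, 21]: 22 solutions.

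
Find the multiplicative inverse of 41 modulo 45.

11

gcd(45, 41) = 1.
By Bézout, 41·(11) + 45·(-10) = 1.
So 41·11 ≡ 1 (mod 45), and 11 mod 45 = 11.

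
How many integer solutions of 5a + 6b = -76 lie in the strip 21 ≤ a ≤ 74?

9

gcd(6, 5):
  6 = 1×5 + 1
  5 = 5×1
so gcd(6, 5) = 1.
Back-substitute for Bézout coefficients:
  1 = 6 - 1×5
  ... = 5×(-1) + 6×(1)
Scale by -76: particular solution (76, -76); reduce a mod 6: (4, -16).
General solution: a = 4 + 6t, b = -16 - 5t for integer t.
21 ≤ 4 + 6t ≤ 74 gives t ∈ [3, 11], which is 9 values.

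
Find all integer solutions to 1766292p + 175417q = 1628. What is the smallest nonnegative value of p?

13024

gcd(1766292, 175417) = 11.
11 divides 1628, so solutions exist.
By Bézout, 1766292·(2243) + 175417·(-22585) = 11.
Scale by 1628/11 = 148: (p₀, q₀) = (331964, -3342580).
General solution: p = 331964 + 15947t, q = -3342580 - 160572t for integer t.
p ≥ 0: smallest is 331964 mod 15947 = 13024 (at t = -20), with q = -131140.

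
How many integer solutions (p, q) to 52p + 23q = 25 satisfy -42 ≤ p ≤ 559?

26

gcd(52, 23) = 1  (52 = 2×23 + 6, 23 = 3×6 + 5, 6 = 1×5 + 1, 5 = 5×1).
Back-substituting, 52×(4) + 23×(-9) = 1.
Scale by 25: particular solution (100, -225); reduce p mod 23: (8, -17).
General solution: p = 8 + 23t, q = -17 - 52t for integer t.
-42 ≤ 8 + 23t ≤ 559 gives t ∈ [-2, 23], which is 26 values.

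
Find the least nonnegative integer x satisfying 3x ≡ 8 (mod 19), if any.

gcd(19, 3) = 1.
1 divides 8, so solutions exist.
By Bézout, 3×(-6) + 19×(1) = 1.
So 3×(-6) ≡ 1 (mod 19); multiply by 8: x ≡ -48 (mod 19).
Smallest nonnegative: x = -48 mod 19 = 9.

9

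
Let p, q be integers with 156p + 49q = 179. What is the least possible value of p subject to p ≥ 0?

9

gcd(156, 49) = 1.
1 divides 179, so solutions exist.
By Bézout, 156·(11) + 49·(-35) = 1.
Scale by 179/1 = 179: (p₀, q₀) = (1969, -6265).
General solution: p = 1969 + 49t, q = -6265 - 156t for integer t.
p ≥ 0: smallest is 1969 mod 49 = 9 (at t = -40), with q = -25.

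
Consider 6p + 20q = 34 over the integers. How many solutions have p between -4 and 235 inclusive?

24

gcd(20, 6) = 2  (20 = 3·6 + 2, 6 = 3·2).
Back-substituting, 6·(-3) + 20·(1) = 2.
Scale by 17: particular solution (-51, 17); reduce p mod 10: (9, -1).
General solution: p = 9 + 10t, q = -1 - 3t for integer t.
-4 ≤ 9 + 10t ≤ 235 gives t ∈ [-1, 22], which is 24 values.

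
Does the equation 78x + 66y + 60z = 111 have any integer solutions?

no

gcd(78, 66) = 6.
gcd(6, 60) = 6.
6 does not divide 111 (remainder 3), so no integer solutions.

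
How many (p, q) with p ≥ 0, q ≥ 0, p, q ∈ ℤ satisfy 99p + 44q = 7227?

19

gcd(99, 44) = 11.
By Bézout, 99*(1) + 44*(-2) = 11.
One solution: (1, 162).
General: p = 1 + 4t, q = 162 - 9t.
p ≥ 0 ⇒ t ≥ 0; q ≥ 0 ⇒ t ≤ 18. So t ∈ [0, 18]: 19 solutions.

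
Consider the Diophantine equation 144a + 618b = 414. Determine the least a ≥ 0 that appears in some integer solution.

93

gcd(618, 144):
  618 = 4×144 + 42
  144 = 3×42 + 18
  42 = 2×18 + 6
  18 = 3×6
so gcd(618, 144) = 6.
6 divides 414, so solutions exist.
Back-substitute for Bézout coefficients:
  6 = 42 - 2×18
  ... = 144×(-30) + 618×(7)
Scale by 414/6 = 69: (a₀, b₀) = (-2070, 483).
General solution: a = -2070 + 103t, b = 483 - 24t for integer t.
a ≥ 0: smallest is -2070 mod 103 = 93 (at t = 21), with b = -21.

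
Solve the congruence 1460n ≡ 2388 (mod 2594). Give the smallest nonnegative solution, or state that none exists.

691

gcd(2594, 1460) = 2  (2594 = 1×1460 + 1134, 1460 = 1×1134 + 326, 1134 = 3×326 + 156, 326 = 2×156 + 14, 156 = 11×14 + 2, 14 = 7×2).
2 divides 2388, so solutions exist.
Back-substituting, 1460×(-183) + 2594×(103) = 2.
So 1460×(-183) ≡ 2 (mod 2594); multiply by 1194: n ≡ -218502 (mod 1297).
Smallest nonnegative: n = -218502 mod 1297 = 691.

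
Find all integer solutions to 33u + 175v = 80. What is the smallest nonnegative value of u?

135

gcd(175, 33):
  175 = 5*33 + 10
  33 = 3*10 + 3
  10 = 3*3 + 1
  3 = 3*1
so gcd(175, 33) = 1.
1 divides 80, so solutions exist.
Back-substitute for Bézout coefficients:
  1 = 10 - 3*3
  ... = 33*(-53) + 175*(10)
Scale by 80/1 = 80: (u₀, v₀) = (-4240, 800).
General solution: u = -4240 + 175t, v = 800 - 33t for integer t.
u ≥ 0: smallest is -4240 mod 175 = 135 (at t = 25), with v = -25.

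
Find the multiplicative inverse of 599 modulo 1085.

gcd(1085, 599) = 1  (1085 = 1*599 + 486, 599 = 1*486 + 113, 486 = 4*113 + 34, 113 = 3*34 + 11, 34 = 3*11 + 1, 11 = 11*1).
Back-substituting, 599*(-96) + 1085*(53) = 1.
So 599*-96 ≡ 1 (mod 1085), and -96 mod 1085 = 989.

989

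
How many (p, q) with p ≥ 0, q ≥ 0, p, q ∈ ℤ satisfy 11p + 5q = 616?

12

gcd(11, 5):
  11 = 2*5 + 1
  5 = 5*1
so gcd(11, 5) = 1.
Back-substitute for Bézout coefficients:
  1 = 11 - 2*5
  ... = 11*(1) + 5*(-2)
Scale by 616: one solution is (616, -1232). Reduce p mod 5: (1, 121).
General: p = 1 + 5t, q = 121 - 11t.
p ≥ 0 ⇒ t ≥ 0; q ≥ 0 ⇒ t ≤ 11. So t ∈ [0, 11]: 12 solutions.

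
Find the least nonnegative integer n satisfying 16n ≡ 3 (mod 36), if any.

no solution

gcd(36, 16) = 4  (36 = 2*16 + 4, 16 = 4*4).
4 does not divide 3, so the congruence has no solution.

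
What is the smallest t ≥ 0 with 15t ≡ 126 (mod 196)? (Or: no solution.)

gcd(196, 15) = 1  (196 = 13*15 + 1, 15 = 15*1).
1 divides 126, so solutions exist.
Back-substituting, 15*(-13) + 196*(1) = 1.
So 15*(-13) ≡ 1 (mod 196); multiply by 126: t ≡ -1638 (mod 196).
Smallest nonnegative: t = -1638 mod 196 = 126.

126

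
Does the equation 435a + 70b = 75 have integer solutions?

gcd(435, 70):
  435 = 6×70 + 15
  70 = 4×15 + 10
  15 = 1×10 + 5
  10 = 2×5
so gcd(435, 70) = 5.
5 divides 75, so integer solutions exist.

yes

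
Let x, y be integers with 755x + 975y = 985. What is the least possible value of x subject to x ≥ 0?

gcd(975, 755) = 5.
5 divides 985, so solutions exist.
By Bézout, 755×(31) + 975×(-24) = 5.
Scale by 985/5 = 197: (x₀, y₀) = (6107, -4728).
General solution: x = 6107 + 195t, y = -4728 - 151t for integer t.
x ≥ 0: smallest is 6107 mod 195 = 62 (at t = -31), with y = -47.

62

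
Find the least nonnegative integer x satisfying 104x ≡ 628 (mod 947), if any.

261

gcd(947, 104):
  947 = 9·104 + 11
  104 = 9·11 + 5
  11 = 2·5 + 1
  5 = 5·1
so gcd(947, 104) = 1.
1 divides 628, so solutions exist.
Back-substitute for Bézout coefficients:
  1 = 11 - 2·5
  ... = 104·(-173) + 947·(19)
So 104·(-173) ≡ 1 (mod 947); multiply by 628: x ≡ -108644 (mod 947).
Smallest nonnegative: x = -108644 mod 947 = 261.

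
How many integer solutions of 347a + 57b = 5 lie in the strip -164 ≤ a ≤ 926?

19

gcd(347, 57):
  347 = 6·57 + 5
  57 = 11·5 + 2
  5 = 2·2 + 1
  2 = 2·1
so gcd(347, 57) = 1.
Back-substitute for Bézout coefficients:
  1 = 5 - 2·2
  ... = 347·(23) + 57·(-140)
Scale by 5: particular solution (115, -700); reduce a mod 57: (1, -6).
General solution: a = 1 + 57t, b = -6 - 347t for integer t.
-164 ≤ 1 + 57t ≤ 926 gives t ∈ [-2, 16], which is 19 values.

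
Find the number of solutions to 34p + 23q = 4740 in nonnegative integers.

6

gcd(34, 23) = 1  (34 = 1*23 + 11, 23 = 2*11 + 1, 11 = 11*1).
Back-substituting, 34*(-2) + 23*(3) = 1.
Scale by 4740: one solution is (-9480, 14220). Reduce p mod 23: (19, 178).
General: p = 19 + 23t, q = 178 - 34t.
p ≥ 0 ⇒ t ≥ 0; q ≥ 0 ⇒ t ≤ 5. So t ∈ [0, 5]: 6 solutions.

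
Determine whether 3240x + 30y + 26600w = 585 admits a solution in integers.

no

gcd(3240, 30) = 30.
gcd(30, 26600) = 10.
10 does not divide 585 (remainder 5), so no integer solutions.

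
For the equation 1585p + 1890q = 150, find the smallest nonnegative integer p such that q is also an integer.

204

gcd(1890, 1585) = 5.
5 divides 150, so solutions exist.
By Bézout, 1585×(-31) + 1890×(26) = 5.
Scale by 150/5 = 30: (p₀, q₀) = (-930, 780).
General solution: p = -930 + 378t, q = 780 - 317t for integer t.
p ≥ 0: smallest is -930 mod 378 = 204 (at t = 3), with q = -171.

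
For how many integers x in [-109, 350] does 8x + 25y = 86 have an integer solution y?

gcd(25, 8) = 1  (25 = 3×8 + 1, 8 = 8×1).
Back-substituting, 8×(-3) + 25×(1) = 1.
Scale by 86: particular solution (-258, 86); reduce x mod 25: (17, -2).
General solution: x = 17 + 25t, y = -2 - 8t for integer t.
-109 ≤ 17 + 25t ≤ 350 gives t ∈ [-5, 13], which is 19 values.

19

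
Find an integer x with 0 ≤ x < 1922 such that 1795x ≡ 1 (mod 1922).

gcd(1922, 1795) = 1  (1922 = 1·1795 + 127, 1795 = 14·127 + 17, 127 = 7·17 + 8, 17 = 2·8 + 1, 8 = 8·1).
Back-substituting, 1795·(227) + 1922·(-212) = 1.
So 1795·227 ≡ 1 (mod 1922), and 227 mod 1922 = 227.

227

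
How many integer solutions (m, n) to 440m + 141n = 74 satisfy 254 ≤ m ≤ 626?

gcd(440, 141):
  440 = 3×141 + 17
  141 = 8×17 + 5
  17 = 3×5 + 2
  5 = 2×2 + 1
  2 = 2×1
so gcd(440, 141) = 1.
Back-substitute for Bézout coefficients:
  1 = 5 - 2×2
  ... = 440×(-58) + 141×(181)
Scale by 74: particular solution (-4292, 13394); reduce m mod 141: (79, -246).
General solution: m = 79 + 141t, n = -246 - 440t for integer t.
254 ≤ 79 + 141t ≤ 626 gives t ∈ [2, 3], which is 2 values.

2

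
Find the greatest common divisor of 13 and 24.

1

gcd(24, 13) = 1  (24 = 1·13 + 11, 13 = 1·11 + 2, 11 = 5·2 + 1, 2 = 2·1).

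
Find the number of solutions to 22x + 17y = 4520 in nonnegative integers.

gcd(22, 17) = 1  (22 = 1*17 + 5, 17 = 3*5 + 2, 5 = 2*2 + 1, 2 = 2*1).
Back-substituting, 22*(7) + 17*(-9) = 1.
Scale by 4520: one solution is (31640, -40680). Reduce x mod 17: (3, 262).
General: x = 3 + 17t, y = 262 - 22t.
x ≥ 0 ⇒ t ≥ 0; y ≥ 0 ⇒ t ≤ 11. So t ∈ [0, 11]: 12 solutions.

12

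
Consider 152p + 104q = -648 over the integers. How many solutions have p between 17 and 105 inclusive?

7

gcd(152, 104) = 8.
By Bézout, 152×(-2) + 104×(3) = 8.
Particular solution: (6, -15).
General solution: p = 6 + 13t, q = -15 - 19t for integer t.
17 ≤ 6 + 13t ≤ 105 gives t ∈ [1, 7], which is 7 values.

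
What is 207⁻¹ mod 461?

gcd(461, 207) = 1.
By Bézout, 207·(49) + 461·(-22) = 1.
So 207·49 ≡ 1 (mod 461), and 49 mod 461 = 49.

49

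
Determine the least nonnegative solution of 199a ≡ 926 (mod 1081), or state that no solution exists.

97

gcd(1081, 199) = 1  (1081 = 5*199 + 86, 199 = 2*86 + 27, 86 = 3*27 + 5, 27 = 5*5 + 2, 5 = 2*2 + 1, 2 = 2*1).
1 divides 926, so solutions exist.
Back-substituting, 199*(-440) + 1081*(81) = 1.
So 199*(-440) ≡ 1 (mod 1081); multiply by 926: a ≡ -407440 (mod 1081).
Smallest nonnegative: a = -407440 mod 1081 = 97.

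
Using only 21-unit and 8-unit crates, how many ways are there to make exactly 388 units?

Need nonnegative integers with 21j + 8k = 388.
gcd(21, 8) = 1, and 21·(-3) + 8·(8) = 1.
So (j₀, k₀) = (-1164, 3104); general j = -1164 + 8t, k = 3104 - 21t.
j ≥ 0 ⇒ t ≥ 146; k ≥ 0 ⇒ t ≤ 147. That's 2 values of t.

2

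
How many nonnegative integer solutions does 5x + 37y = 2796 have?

15

gcd(37, 5):
  37 = 7·5 + 2
  5 = 2·2 + 1
  2 = 2·1
so gcd(37, 5) = 1.
Back-substitute for Bézout coefficients:
  1 = 5 - 2·2
  ... = 5·(15) + 37·(-2)
Scale by 2796: one solution is (41940, -5592). Reduce x mod 37: (19, 73).
General: x = 19 + 37t, y = 73 - 5t.
x ≥ 0 ⇒ t ≥ 0; y ≥ 0 ⇒ t ≤ 14. So t ∈ [0, 14]: 15 solutions.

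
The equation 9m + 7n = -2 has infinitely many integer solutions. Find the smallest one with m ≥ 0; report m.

gcd(9, 7) = 1.
1 divides -2, so solutions exist.
By Bézout, 9*(-3) + 7*(4) = 1.
Scale by -2/1 = -2: (m₀, n₀) = (6, -8).
General solution: m = 6 + 7t, n = -8 - 9t for integer t.
m ≥ 0: smallest is 6 mod 7 = 6 (at t = 0), with n = -8.

6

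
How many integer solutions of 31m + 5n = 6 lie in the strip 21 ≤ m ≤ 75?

11

gcd(31, 5) = 1.
By Bézout, 31·(1) + 5·(-6) = 1.
Particular solution: (1, -5).
General solution: m = 1 + 5t, n = -5 - 31t for integer t.
21 ≤ 1 + 5t ≤ 75 gives t ∈ [4, 14], which is 11 values.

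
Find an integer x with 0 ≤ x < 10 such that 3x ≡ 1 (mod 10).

7

gcd(10, 3) = 1.
By Bézout, 3*(-3) + 10*(1) = 1.
So 3*-3 ≡ 1 (mod 10), and -3 mod 10 = 7.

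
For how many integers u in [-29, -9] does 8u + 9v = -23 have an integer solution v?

2

gcd(9, 8) = 1.
By Bézout, 8×(-1) + 9×(1) = 1.
Particular solution: (5, -7).
General solution: u = 5 + 9t, v = -7 - 8t for integer t.
-29 ≤ 5 + 9t ≤ -9 gives t ∈ [-3, -2], which is 2 values.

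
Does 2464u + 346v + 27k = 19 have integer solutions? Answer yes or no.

yes

gcd(2464, 346):
  2464 = 7×346 + 42
  346 = 8×42 + 10
  42 = 4×10 + 2
  10 = 5×2
so gcd(2464, 346) = 2.
gcd(2, 27) = 1.
1 divides 19, so integer solutions exist.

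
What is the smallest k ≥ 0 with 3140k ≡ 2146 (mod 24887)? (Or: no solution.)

gcd(24887, 3140) = 1.
1 divides 2146, so solutions exist.
By Bézout, 3140·(-2243) + 24887·(283) = 1.
So 3140·(-2243) ≡ 1 (mod 24887); multiply by 2146: k ≡ -4813478 (mod 24887).
Smallest nonnegative: k = -4813478 mod 24887 = 14600.

14600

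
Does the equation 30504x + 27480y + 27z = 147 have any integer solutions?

yes

gcd(30504, 27480) = 24  (30504 = 1*27480 + 3024, 27480 = 9*3024 + 264, 3024 = 11*264 + 120, 264 = 2*120 + 24, 120 = 5*24).
gcd(24, 27) = 3.
3 divides 147, so integer solutions exist.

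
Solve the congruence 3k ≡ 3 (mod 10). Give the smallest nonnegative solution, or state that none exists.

gcd(10, 3):
  10 = 3*3 + 1
  3 = 3*1
so gcd(10, 3) = 1.
1 divides 3, so solutions exist.
Back-substitute for Bézout coefficients:
  1 = 10 - 3*3
  ... = 3*(-3) + 10*(1)
So 3*(-3) ≡ 1 (mod 10); multiply by 3: k ≡ -9 (mod 10).
Smallest nonnegative: k = -9 mod 10 = 1.

1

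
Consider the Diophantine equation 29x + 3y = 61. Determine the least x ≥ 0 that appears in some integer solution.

2

gcd(29, 3) = 1.
1 divides 61, so solutions exist.
By Bézout, 29·(-1) + 3·(10) = 1.
Scale by 61/1 = 61: (x₀, y₀) = (-61, 610).
General solution: x = -61 + 3t, y = 610 - 29t for integer t.
x ≥ 0: smallest is -61 mod 3 = 2 (at t = 21), with y = 1.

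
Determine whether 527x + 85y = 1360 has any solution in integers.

gcd(527, 85):
  527 = 6×85 + 17
  85 = 5×17
so gcd(527, 85) = 17.
17 divides 1360, so integer solutions exist.

yes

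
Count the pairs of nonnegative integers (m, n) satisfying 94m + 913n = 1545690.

gcd(913, 94) = 1.
By Bézout, 94·(68) + 913·(-7) = 1.
One solution: (534, 1638).
General: m = 534 + 913t, n = 1638 - 94t.
m ≥ 0 ⇒ t ≥ 0; n ≥ 0 ⇒ t ≤ 17. So t ∈ [0, 17]: 18 solutions.

18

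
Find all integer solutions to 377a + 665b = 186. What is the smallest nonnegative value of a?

318

gcd(665, 377):
  665 = 1·377 + 288
  377 = 1·288 + 89
  288 = 3·89 + 21
  89 = 4·21 + 5
  21 = 4·5 + 1
  5 = 5·1
so gcd(665, 377) = 1.
1 divides 186, so solutions exist.
Back-substitute for Bézout coefficients:
  1 = 21 - 4·5
  ... = 377·(-127) + 665·(72)
Scale by 186/1 = 186: (a₀, b₀) = (-23622, 13392).
General solution: a = -23622 + 665t, b = 13392 - 377t for integer t.
a ≥ 0: smallest is -23622 mod 665 = 318 (at t = 36), with b = -180.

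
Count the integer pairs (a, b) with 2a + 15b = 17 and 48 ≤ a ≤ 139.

gcd(15, 2):
  15 = 7*2 + 1
  2 = 2*1
so gcd(15, 2) = 1.
Back-substitute for Bézout coefficients:
  1 = 15 - 7*2
  ... = 2*(-7) + 15*(1)
Scale by 17: particular solution (-119, 17); reduce a mod 15: (1, 1).
General solution: a = 1 + 15t, b = 1 - 2t for integer t.
48 ≤ 1 + 15t ≤ 139 gives t ∈ [4, 9], which is 6 values.

6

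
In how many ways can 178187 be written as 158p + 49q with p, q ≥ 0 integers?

23

gcd(158, 49):
  158 = 3·49 + 11
  49 = 4·11 + 5
  11 = 2·5 + 1
  5 = 5·1
so gcd(158, 49) = 1.
Back-substitute for Bézout coefficients:
  1 = 11 - 2·5
  ... = 158·(9) + 49·(-29)
Scale by 178187: one solution is (1603683, -5167423). Reduce p mod 49: (11, 3601).
General: p = 11 + 49t, q = 3601 - 158t.
p ≥ 0 ⇒ t ≥ 0; q ≥ 0 ⇒ t ≤ 22. So t ∈ [0, 22]: 23 solutions.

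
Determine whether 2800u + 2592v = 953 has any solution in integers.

gcd(2800, 2592) = 16.
16 does not divide 953 (remainder 9), so no integer solutions.

no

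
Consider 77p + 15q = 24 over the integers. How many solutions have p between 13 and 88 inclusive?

gcd(77, 15) = 1  (77 = 5*15 + 2, 15 = 7*2 + 1, 2 = 2*1).
Back-substituting, 77*(-7) + 15*(36) = 1.
Scale by 24: particular solution (-168, 864); reduce p mod 15: (12, -60).
General solution: p = 12 + 15t, q = -60 - 77t for integer t.
13 ≤ 12 + 15t ≤ 88 gives t ∈ [1, 5], which is 5 values.

5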